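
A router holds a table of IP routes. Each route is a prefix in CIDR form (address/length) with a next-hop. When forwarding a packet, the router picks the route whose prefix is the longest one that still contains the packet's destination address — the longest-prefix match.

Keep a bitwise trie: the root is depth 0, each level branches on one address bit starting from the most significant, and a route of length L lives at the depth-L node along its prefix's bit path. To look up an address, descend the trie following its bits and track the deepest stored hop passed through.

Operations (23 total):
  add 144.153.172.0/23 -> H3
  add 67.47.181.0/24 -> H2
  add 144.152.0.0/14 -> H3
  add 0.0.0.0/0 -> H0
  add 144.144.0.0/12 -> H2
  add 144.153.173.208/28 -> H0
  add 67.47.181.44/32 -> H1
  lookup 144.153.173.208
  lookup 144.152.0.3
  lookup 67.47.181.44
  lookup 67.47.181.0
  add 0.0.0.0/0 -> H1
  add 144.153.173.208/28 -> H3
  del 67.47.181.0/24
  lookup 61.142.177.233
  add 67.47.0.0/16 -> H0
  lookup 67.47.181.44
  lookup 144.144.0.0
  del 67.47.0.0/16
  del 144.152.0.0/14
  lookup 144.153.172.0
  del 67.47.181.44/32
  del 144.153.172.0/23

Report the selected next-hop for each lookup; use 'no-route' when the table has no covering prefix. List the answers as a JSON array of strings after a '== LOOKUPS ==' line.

Apply in order:
  + 144.153.172.0/23 (H3) depth=23
  + 67.47.181.0/24 (H2) depth=24
  + 144.152.0.0/14 (H3) depth=14
  + 0.0.0.0/0 (H0) depth=0
  + 144.144.0.0/12 (H2) depth=12
  + 144.153.173.208/28 (H0) depth=28
  + 67.47.181.44/32 (H1) depth=32
  ? 144.153.173.208  path d0:H0→d1:-→d2:-→d3:-→d4:-→d5:-→d6:-→d7:-→d8:-→d9:-→d10:-→d11:-→d12:H2→d13:-→d14:H3→d15:-→d16:-→d17:-→d18:-→d19:-→d20:-→d21:-→d22:-→d23:H3→d24:-→d25:-→d26:-→d27:-→d28:H0  best=H0
  ? 144.152.0.3  path d0:H0→d1:-→d2:-→d3:-→d4:-→d5:-→d6:-→d7:-→d8:-→d9:-→d10:-→d11:-→d12:H2→d13:-→d14:H3→d15:-  best=H3
  ? 67.47.181.44  path d0:H0→d1:-→d2:-→d3:-→d4:-→d5:-→d6:-→d7:-→d8:-→d9:-→d10:-→d11:-→d12:-→d13:-→d14:-→d15:-→d16:-→d17:-→d18:-→d19:-→d20:-→d21:-→d22:-→d23:-→d24:H2→d25:-→d26:-→d27:-→d28:-→d29:-→d30:-→d31:-→d32:H1  best=H1
  ? 67.47.181.0  path d0:H0→d1:-→d2:-→d3:-→d4:-→d5:-→d6:-→d7:-→d8:-→d9:-→d10:-→d11:-→d12:-→d13:-→d14:-→d15:-→d16:-→d17:-→d18:-→d19:-→d20:-→d21:-→d22:-→d23:-→d24:H2→d25:-→d26:-  best=H2
  + 0.0.0.0/0 (H1) depth=0
  + 144.153.173.208/28 (H3) depth=28
  del 67.47.181.0/24 (clear depth 24)
  ? 61.142.177.233  path d0:H1→d1:-  best=H1
  + 67.47.0.0/16 (H0) depth=16
  ? 67.47.181.44  path d0:H1→d1:-→d2:-→d3:-→d4:-→d5:-→d6:-→d7:-→d8:-→d9:-→d10:-→d11:-→d12:-→d13:-→d14:-→d15:-→d16:H0→d17:-→d18:-→d19:-→d20:-→d21:-→d22:-→d23:-→d24:-→d25:-→d26:-→d27:-→d28:-→d29:-→d30:-→d31:-→d32:H1  best=H1
  ? 144.144.0.0  path d0:H1→d1:-→d2:-→d3:-→d4:-→d5:-→d6:-→d7:-→d8:-→d9:-→d10:-→d11:-→d12:H2  best=H2
  del 67.47.0.0/16 (clear depth 16)
  del 144.152.0.0/14 (clear depth 14)
  ? 144.153.172.0  path d0:H1→d1:-→d2:-→d3:-→d4:-→d5:-→d6:-→d7:-→d8:-→d9:-→d10:-→d11:-→d12:H2→d13:-→d14:-→d15:-→d16:-→d17:-→d18:-→d19:-→d20:-→d21:-→d22:-→d23:H3  best=H3
  del 67.47.181.44/32 (clear depth 32)
  del 144.153.172.0/23 (clear depth 23)

== LOOKUPS ==
["H0","H3","H1","H2","H1","H1","H2","H3"]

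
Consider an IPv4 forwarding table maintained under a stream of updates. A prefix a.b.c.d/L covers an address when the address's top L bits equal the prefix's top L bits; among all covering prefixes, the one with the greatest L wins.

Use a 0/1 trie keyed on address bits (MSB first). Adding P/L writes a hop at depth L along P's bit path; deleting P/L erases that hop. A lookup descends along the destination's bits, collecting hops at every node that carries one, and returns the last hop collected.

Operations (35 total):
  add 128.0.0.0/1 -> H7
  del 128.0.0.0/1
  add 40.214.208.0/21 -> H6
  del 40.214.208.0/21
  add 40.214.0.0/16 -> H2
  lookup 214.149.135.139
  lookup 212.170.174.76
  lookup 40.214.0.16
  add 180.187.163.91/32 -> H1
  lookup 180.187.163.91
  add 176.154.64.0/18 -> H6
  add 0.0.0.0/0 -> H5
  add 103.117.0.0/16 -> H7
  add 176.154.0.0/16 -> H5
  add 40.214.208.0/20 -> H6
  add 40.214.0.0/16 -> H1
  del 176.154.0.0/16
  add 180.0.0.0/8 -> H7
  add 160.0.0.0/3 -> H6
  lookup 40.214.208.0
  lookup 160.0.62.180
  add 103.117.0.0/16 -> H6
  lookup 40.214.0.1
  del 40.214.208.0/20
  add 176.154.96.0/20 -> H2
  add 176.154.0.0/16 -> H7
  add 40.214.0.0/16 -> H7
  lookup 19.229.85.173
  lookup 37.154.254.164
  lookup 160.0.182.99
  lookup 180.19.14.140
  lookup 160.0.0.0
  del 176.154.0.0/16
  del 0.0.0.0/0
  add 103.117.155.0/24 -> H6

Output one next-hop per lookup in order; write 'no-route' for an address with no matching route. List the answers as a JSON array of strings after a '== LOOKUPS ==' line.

Apply in order:
  + 128.0.0.0/1 (H7) depth=1
  - 128.0.0.0/1 clear@1
  + 40.214.208.0/21 (H6) depth=21
  - 40.214.208.0/21 clear@21
  + 40.214.0.0/16 (H2) depth=16
  lookup 214.149.135.139: bits 1 walk d0:-→d1:- -> no-route
  lookup 212.170.174.76: bits 1 walk d0:-→d1:- -> no-route
  lookup 40.214.0.16: bits 0010100011010110 walk d0:-→d1:-→d2:-→d3:-→d4:-→d5:-→d6:-→d7:-→d8:-→d9:-→d10:-→d11:-→d12:-→d13:-→d14:-→d15:-→d16:H2 -> H2
  + 180.187.163.91/32 (H1) depth=32
  lookup 180.187.163.91: bits 10110100101110111010001101011011 walk d0:-→d1:-→d2:-→d3:-→d4:-→d5:-→d6:-→d7:-→d8:-→d9:-→d10:-→d11:-→d12:-→d13:-→d14:-→d15:-→d16:-→d17:-→d18:-→d19:-→d20:-→d21:-→d22:-→d23:-→d24:-→d25:-→d26:-→d27:-→d28:-→d29:-→d30:-→d31:-→d32:H1 -> H1
  + 176.154.64.0/18 (H6) depth=18
  + 0.0.0.0/0 (H5) depth=0
  + 103.117.0.0/16 (H7) depth=16
  + 176.154.0.0/16 (H5) depth=16
  + 40.214.208.0/20 (H6) depth=20
  + 40.214.0.0/16 (H1) depth=16
  - 176.154.0.0/16 clear@16
  + 180.0.0.0/8 (H7) depth=8
  + 160.0.0.0/3 (H6) depth=3
  lookup 40.214.208.0: bits 001010001101011011010 walk d0:H5→d1:-→d2:-→d3:-→d4:-→d5:-→d6:-→d7:-→d8:-→d9:-→d10:-→d11:-→d12:-→d13:-→d14:-→d15:-→d16:H1→d17:-→d18:-→d19:-→d20:H6→d21:- -> H6
  lookup 160.0.62.180: bits 101 walk d0:H5→d1:-→d2:-→d3:H6 -> H6
  + 103.117.0.0/16 (H6) depth=16
  lookup 40.214.0.1: bits 0010100011010110 walk d0:H5→d1:-→d2:-→d3:-→d4:-→d5:-→d6:-→d7:-→d8:-→d9:-→d10:-→d11:-→d12:-→d13:-→d14:-→d15:-→d16:H1 -> H1
  - 40.214.208.0/20 clear@20
  + 176.154.96.0/20 (H2) depth=20
  + 176.154.0.0/16 (H7) depth=16
  + 40.214.0.0/16 (H7) depth=16
  lookup 19.229.85.173: bits 00 walk d0:H5→d1:-→d2:- -> H5
  lookup 37.154.254.164: bits 0010 walk d0:H5→d1:-→d2:-→d3:-→d4:- -> H5
  lookup 160.0.182.99: bits 101 walk d0:H5→d1:-→d2:-→d3:H6 -> H6
  lookup 180.19.14.140: bits 10110100 walk d0:H5→d1:-→d2:-→d3:H6→d4:-→d5:-→d6:-→d7:-→d8:H7 -> H7
  lookup 160.0.0.0: bits 101 walk d0:H5→d1:-→d2:-→d3:H6 -> H6
  - 176.154.0.0/16 clear@16
  - 0.0.0.0/0 clear@0
  + 103.117.155.0/24 (H6) depth=24

== LOOKUPS ==
["no-route","no-route","H2","H1","H6","H6","H1","H5","H5","H6","H7","H6"]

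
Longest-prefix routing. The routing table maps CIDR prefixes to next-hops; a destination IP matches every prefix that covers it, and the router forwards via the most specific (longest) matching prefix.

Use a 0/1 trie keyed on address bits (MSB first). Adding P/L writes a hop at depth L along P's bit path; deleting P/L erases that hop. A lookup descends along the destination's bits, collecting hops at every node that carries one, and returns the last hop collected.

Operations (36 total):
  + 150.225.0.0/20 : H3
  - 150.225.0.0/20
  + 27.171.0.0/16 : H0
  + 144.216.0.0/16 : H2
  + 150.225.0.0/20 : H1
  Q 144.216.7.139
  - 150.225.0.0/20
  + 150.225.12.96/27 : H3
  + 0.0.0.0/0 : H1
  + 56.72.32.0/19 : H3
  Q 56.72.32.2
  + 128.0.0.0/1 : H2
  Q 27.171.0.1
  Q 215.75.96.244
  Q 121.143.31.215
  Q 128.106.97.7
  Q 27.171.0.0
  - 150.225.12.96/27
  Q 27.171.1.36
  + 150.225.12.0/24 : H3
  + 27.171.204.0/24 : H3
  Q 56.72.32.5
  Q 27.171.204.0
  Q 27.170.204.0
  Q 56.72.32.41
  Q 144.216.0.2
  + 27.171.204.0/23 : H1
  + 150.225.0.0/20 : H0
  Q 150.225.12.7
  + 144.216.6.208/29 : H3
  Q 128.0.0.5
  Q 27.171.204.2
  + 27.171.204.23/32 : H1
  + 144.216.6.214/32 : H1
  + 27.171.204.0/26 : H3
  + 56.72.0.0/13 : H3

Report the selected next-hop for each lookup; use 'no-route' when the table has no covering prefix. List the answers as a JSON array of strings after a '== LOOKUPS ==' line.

Trace:
  + 150.225.0.0/20 (H3) depth=20
  - 150.225.0.0/20 clear@20
  + 27.171.0.0/16 (H0) depth=16
  + 144.216.0.0/16 (H2) depth=16
  + 150.225.0.0/20 (H1) depth=20
  lookup 144.216.7.139: bits 1001000011011000 walk d0:-→d1:-→d2:-→d3:-→d4:-→d5:-→d6:-→d7:-→d8:-→d9:-→d10:-→d11:-→d12:-→d13:-→d14:-→d15:-→d16:H2 -> H2
  - 150.225.0.0/20 clear@20
  + 150.225.12.96/27 (H3) depth=27
  + 0.0.0.0/0 (H1) depth=0
  + 56.72.32.0/19 (H3) depth=19
  lookup 56.72.32.2: bits 0011100001001000001 walk d0:H1→d1:-→d2:-→d3:-→d4:-→d5:-→d6:-→d7:-→d8:-→d9:-→d10:-→d11:-→d12:-→d13:-→d14:-→d15:-→d16:-→d17:-→d18:-→d19:H3 -> H3
  + 128.0.0.0/1 (H2) depth=1
  lookup 27.171.0.1: bits 0001101110101011 walk d0:H1→d1:-→d2:-→d3:-→d4:-→d5:-→d6:-→d7:-→d8:-→d9:-→d10:-→d11:-→d12:-→d13:-→d14:-→d15:-→d16:H0 -> H0
  lookup 215.75.96.244: bits 1 walk d0:H1→d1:H2 -> H2
  lookup 121.143.31.215: bits 0 walk d0:H1→d1:- -> H1
  lookup 128.106.97.7: bits 100 walk d0:H1→d1:H2→d2:-→d3:- -> H2
  lookup 27.171.0.0: bits 0001101110101011 walk d0:H1→d1:-→d2:-→d3:-→d4:-→d5:-→d6:-→d7:-→d8:-→d9:-→d10:-→d11:-→d12:-→d13:-→d14:-→d15:-→d16:H0 -> H0
  - 150.225.12.96/27 clear@27
  lookup 27.171.1.36: bits 0001101110101011 walk d0:H1→d1:-→d2:-→d3:-→d4:-→d5:-→d6:-→d7:-→d8:-→d9:-→d10:-→d11:-→d12:-→d13:-→d14:-→d15:-→d16:H0 -> H0
  + 150.225.12.0/24 (H3) depth=24
  + 27.171.204.0/24 (H3) depth=24
  lookup 56.72.32.5: bits 0011100001001000001 walk d0:H1→d1:-→d2:-→d3:-→d4:-→d5:-→d6:-→d7:-→d8:-→d9:-→d10:-→d11:-→d12:-→d13:-→d14:-→d15:-→d16:-→d17:-→d18:-→d19:H3 -> H3
  lookup 27.171.204.0: bits 000110111010101111001100 walk d0:H1→d1:-→d2:-→d3:-→d4:-→d5:-→d6:-→d7:-→d8:-→d9:-→d10:-→d11:-→d12:-→d13:-→d14:-→d15:-→d16:H0→d17:-→d18:-→d19:-→d20:-→d21:-→d22:-→d23:-→d24:H3 -> H3
  lookup 27.170.204.0: bits 000110111010101 walk d0:H1→d1:-→d2:-→d3:-→d4:-→d5:-→d6:-→d7:-→d8:-→d9:-→d10:-→d11:-→d12:-→d13:-→d14:-→d15:- -> H1
  lookup 56.72.32.41: bits 0011100001001000001 walk d0:H1→d1:-→d2:-→d3:-→d4:-→d5:-→d6:-→d7:-→d8:-→d9:-→d10:-→d11:-→d12:-→d13:-→d14:-→d15:-→d16:-→d17:-→d18:-→d19:H3 -> H3
  lookup 144.216.0.2: bits 1001000011011000 walk d0:H1→d1:H2→d2:-→d3:-→d4:-→d5:-→d6:-→d7:-→d8:-→d9:-→d10:-→d11:-→d12:-→d13:-→d14:-→d15:-→d16:H2 -> H2
  + 27.171.204.0/23 (H1) depth=23
  + 150.225.0.0/20 (H0) depth=20
  lookup 150.225.12.7: bits 1001011011100001000011000 walk d0:H1→d1:H2→d2:-→d3:-→d4:-→d5:-→d6:-→d7:-→d8:-→d9:-→d10:-→d11:-→d12:-→d13:-→d14:-→d15:-→d16:-→d17:-→d18:-→d19:-→d20:H0→d21:-→d22:-→d23:-→d24:H3→d25:- -> H3
  + 144.216.6.208/29 (H3) depth=29
  lookup 128.0.0.5: bits 100 walk d0:H1→d1:H2→d2:-→d3:- -> H2
  lookup 27.171.204.2: bits 000110111010101111001100 walk d0:H1→d1:-→d2:-→d3:-→d4:-→d5:-→d6:-→d7:-→d8:-→d9:-→d10:-→d11:-→d12:-→d13:-→d14:-→d15:-→d16:H0→d17:-→d18:-→d19:-→d20:-→d21:-→d22:-→d23:H1→d24:H3 -> H3
  + 27.171.204.23/32 (H1) depth=32
  + 144.216.6.214/32 (H1) depth=32
  + 27.171.204.0/26 (H3) depth=26
  + 56.72.0.0/13 (H3) depth=13

== LOOKUPS ==
["H2","H3","H0","H2","H1","H2","H0","H0","H3","H3","H1","H3","H2","H3","H2","H3"]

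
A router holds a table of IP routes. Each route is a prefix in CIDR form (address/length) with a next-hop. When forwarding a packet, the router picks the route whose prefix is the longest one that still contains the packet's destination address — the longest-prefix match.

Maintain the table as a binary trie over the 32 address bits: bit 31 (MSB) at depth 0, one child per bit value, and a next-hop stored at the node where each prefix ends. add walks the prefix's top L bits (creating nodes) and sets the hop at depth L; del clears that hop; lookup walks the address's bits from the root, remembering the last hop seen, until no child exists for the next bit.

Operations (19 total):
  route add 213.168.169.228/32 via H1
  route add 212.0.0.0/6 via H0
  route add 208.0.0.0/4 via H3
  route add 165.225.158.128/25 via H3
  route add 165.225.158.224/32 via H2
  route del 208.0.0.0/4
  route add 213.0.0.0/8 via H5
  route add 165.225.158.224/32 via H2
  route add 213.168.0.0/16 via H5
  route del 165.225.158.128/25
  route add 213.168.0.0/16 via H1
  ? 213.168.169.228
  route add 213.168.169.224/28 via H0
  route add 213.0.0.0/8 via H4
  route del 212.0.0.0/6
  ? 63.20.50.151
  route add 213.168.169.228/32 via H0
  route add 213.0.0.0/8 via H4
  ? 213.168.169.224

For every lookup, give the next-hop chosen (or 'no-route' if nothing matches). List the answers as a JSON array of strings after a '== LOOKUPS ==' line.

Apply in order:
  add 213.168.169.228/32 -> H1 at depth 32
  add 212.0.0.0/6 -> H0 at depth 6
  add 208.0.0.0/4 -> H3 at depth 4
  add 165.225.158.128/25 -> H3 at depth 25
  add 165.225.158.224/32 -> H2 at depth 32
  - 208.0.0.0/4 clear@4
  add 213.0.0.0/8 -> H5 at depth 8
  add 165.225.158.224/32 -> H2 at depth 32
  add 213.168.0.0/16 -> H5 at depth 16
  - 165.225.158.128/25 clear@25
  add 213.168.0.0/16 -> H1 at depth 16
  Q 213.168.169.228: descend 11010101101010001010100111100100 ; hops seen [H0,H5,H1,H1] ; pick H1
  add 213.168.169.224/28 -> H0 at depth 28
  add 213.0.0.0/8 -> H4 at depth 8
  - 212.0.0.0/6 clear@6
  Q 63.20.50.151: descend ε ; hops seen [∅] ; pick no-route
  add 213.168.169.228/32 -> H0 at depth 32
  add 213.0.0.0/8 -> H4 at depth 8
  Q 213.168.169.224: descend 11010101101010001010100111100 ; hops seen [H4,H1,H0] ; pick H0

== LOOKUPS ==
["H1","no-route","H0"]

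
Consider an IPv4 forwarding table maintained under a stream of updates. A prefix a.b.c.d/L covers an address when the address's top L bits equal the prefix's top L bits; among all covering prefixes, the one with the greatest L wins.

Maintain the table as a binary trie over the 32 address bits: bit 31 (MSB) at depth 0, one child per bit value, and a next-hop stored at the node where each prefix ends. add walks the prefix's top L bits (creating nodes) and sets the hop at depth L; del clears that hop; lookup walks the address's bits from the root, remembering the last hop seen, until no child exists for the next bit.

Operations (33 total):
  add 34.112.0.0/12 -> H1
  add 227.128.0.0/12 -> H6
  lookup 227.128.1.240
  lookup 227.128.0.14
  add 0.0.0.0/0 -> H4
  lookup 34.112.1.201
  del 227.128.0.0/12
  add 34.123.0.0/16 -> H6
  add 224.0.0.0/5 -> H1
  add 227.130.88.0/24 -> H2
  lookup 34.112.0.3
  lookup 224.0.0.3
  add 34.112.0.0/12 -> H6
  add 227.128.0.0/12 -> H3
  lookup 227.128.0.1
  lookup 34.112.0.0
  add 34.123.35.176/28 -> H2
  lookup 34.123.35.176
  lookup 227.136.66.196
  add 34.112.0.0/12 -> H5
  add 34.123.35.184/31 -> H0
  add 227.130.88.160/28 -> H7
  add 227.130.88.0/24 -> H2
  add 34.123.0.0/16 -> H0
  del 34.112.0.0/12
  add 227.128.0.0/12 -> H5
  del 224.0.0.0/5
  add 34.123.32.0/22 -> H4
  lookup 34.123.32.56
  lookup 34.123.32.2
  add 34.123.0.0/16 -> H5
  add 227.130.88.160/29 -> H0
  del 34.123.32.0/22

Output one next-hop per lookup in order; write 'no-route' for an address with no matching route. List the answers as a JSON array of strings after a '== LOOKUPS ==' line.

Trace:
  + 34.112.0.0/12 (H1) depth=12
  + 227.128.0.0/12 (H6) depth=12
  Q 227.128.1.240: descend 111000111000 ; hops seen [H6] ; pick H6
  Q 227.128.0.14: descend 111000111000 ; hops seen [H6] ; pick H6
  + 0.0.0.0/0 (H4) depth=0
  Q 34.112.1.201: descend 001000100111 ; hops seen [H4,H1] ; pick H1
  del 227.128.0.0/12 (clear depth 12)
  + 34.123.0.0/16 (H6) depth=16
  + 224.0.0.0/5 (H1) depth=5
  + 227.130.88.0/24 (H2) depth=24
  Q 34.112.0.3: descend 001000100111 ; hops seen [H4,H1] ; pick H1
  Q 224.0.0.3: descend 111000 ; hops seen [H4,H1] ; pick H1
  + 34.112.0.0/12 (H6) depth=12
  + 227.128.0.0/12 (H3) depth=12
  Q 227.128.0.1: descend 11100011100000 ; hops seen [H4,H1,H3] ; pick H3
  Q 34.112.0.0: descend 001000100111 ; hops seen [H4,H6] ; pick H6
  + 34.123.35.176/28 (H2) depth=28
  Q 34.123.35.176: descend 0010001001111011001000111011 ; hops seen [H4,H6,H6,H2] ; pick H2
  Q 227.136.66.196: descend 111000111000 ; hops seen [H4,H1,H3] ; pick H3
  + 34.112.0.0/12 (H5) depth=12
  + 34.123.35.184/31 (H0) depth=31
  + 227.130.88.160/28 (H7) depth=28
  + 227.130.88.0/24 (H2) depth=24
  + 34.123.0.0/16 (H0) depth=16
  del 34.112.0.0/12 (clear depth 12)
  + 227.128.0.0/12 (H5) depth=12
  del 224.0.0.0/5 (clear depth 5)
  + 34.123.32.0/22 (H4) depth=22
  Q 34.123.32.56: descend 0010001001111011001000 ; hops seen [H4,H0,H4] ; pick H4
  Q 34.123.32.2: descend 0010001001111011001000 ; hops seen [H4,H0,H4] ; pick H4
  + 34.123.0.0/16 (H5) depth=16
  + 227.130.88.160/29 (H0) depth=29
  del 34.123.32.0/22 (clear depth 22)

== LOOKUPS ==
["H6","H6","H1","H1","H1","H3","H6","H2","H3","H4","H4"]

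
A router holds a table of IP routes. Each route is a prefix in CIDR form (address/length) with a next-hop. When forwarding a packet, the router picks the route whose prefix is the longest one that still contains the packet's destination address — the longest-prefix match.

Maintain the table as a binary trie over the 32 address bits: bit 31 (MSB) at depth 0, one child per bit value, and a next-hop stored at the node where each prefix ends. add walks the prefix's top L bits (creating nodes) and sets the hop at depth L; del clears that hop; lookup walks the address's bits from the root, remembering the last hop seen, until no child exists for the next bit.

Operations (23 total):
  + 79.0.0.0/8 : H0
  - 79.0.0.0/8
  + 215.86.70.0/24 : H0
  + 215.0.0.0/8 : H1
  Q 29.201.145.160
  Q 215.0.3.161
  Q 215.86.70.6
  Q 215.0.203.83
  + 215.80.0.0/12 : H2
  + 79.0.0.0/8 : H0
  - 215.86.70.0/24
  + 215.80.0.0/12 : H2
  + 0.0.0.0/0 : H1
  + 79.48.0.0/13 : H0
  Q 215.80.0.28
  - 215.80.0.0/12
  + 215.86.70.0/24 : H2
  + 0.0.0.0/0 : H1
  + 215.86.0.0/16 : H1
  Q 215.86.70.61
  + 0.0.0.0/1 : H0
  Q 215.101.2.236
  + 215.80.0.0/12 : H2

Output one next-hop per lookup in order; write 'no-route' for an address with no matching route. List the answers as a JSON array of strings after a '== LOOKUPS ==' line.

Trace:
  + 79.0.0.0/8 (H0) depth=8
  - 79.0.0.0/8 clear@8
  + 215.86.70.0/24 (H0) depth=24
  + 215.0.0.0/8 (H1) depth=8
  lookup 29.201.145.160: bits 0 walk d0:-→d1:- -> no-route
  lookup 215.0.3.161: bits 110101110 walk d0:-→d1:-→d2:-→d3:-→d4:-→d5:-→d6:-→d7:-→d8:H1→d9:- -> H1
  lookup 215.86.70.6: bits 110101110101011001000110 walk d0:-→d1:-→d2:-→d3:-→d4:-→d5:-→d6:-→d7:-→d8:H1→d9:-→d10:-→d11:-→d12:-→d13:-→d14:-→d15:-→d16:-→d17:-→d18:-→d19:-→d20:-→d21:-→d22:-→d23:-→d24:H0 -> H0
  lookup 215.0.203.83: bits 110101110 walk d0:-→d1:-→d2:-→d3:-→d4:-→d5:-→d6:-→d7:-→d8:H1→d9:- -> H1
  + 215.80.0.0/12 (H2) depth=12
  + 79.0.0.0/8 (H0) depth=8
  - 215.86.70.0/24 clear@24
  + 215.80.0.0/12 (H2) depth=12
  + 0.0.0.0/0 (H1) depth=0
  + 79.48.0.0/13 (H0) depth=13
  lookup 215.80.0.28: bits 1101011101010 walk d0:H1→d1:-→d2:-→d3:-→d4:-→d5:-→d6:-→d7:-→d8:H1→d9:-→d10:-→d11:-→d12:H2→d13:- -> H2
  - 215.80.0.0/12 clear@12
  + 215.86.70.0/24 (H2) depth=24
  + 0.0.0.0/0 (H1) depth=0
  + 215.86.0.0/16 (H1) depth=16
  lookup 215.86.70.61: bits 110101110101011001000110 walk d0:H1→d1:-→d2:-→d3:-→d4:-→d5:-→d6:-→d7:-→d8:H1→d9:-→d10:-→d11:-→d12:-→d13:-→d14:-→d15:-→d16:H1→d17:-→d18:-→d19:-→d20:-→d21:-→d22:-→d23:-→d24:H2 -> H2
  + 0.0.0.0/1 (H0) depth=1
  lookup 215.101.2.236: bits 1101011101 walk d0:H1→d1:-→d2:-→d3:-→d4:-→d5:-→d6:-→d7:-→d8:H1→d9:-→d10:- -> H1
  + 215.80.0.0/12 (H2) depth=12

== LOOKUPS ==
["no-route","H1","H0","H1","H2","H2","H1"]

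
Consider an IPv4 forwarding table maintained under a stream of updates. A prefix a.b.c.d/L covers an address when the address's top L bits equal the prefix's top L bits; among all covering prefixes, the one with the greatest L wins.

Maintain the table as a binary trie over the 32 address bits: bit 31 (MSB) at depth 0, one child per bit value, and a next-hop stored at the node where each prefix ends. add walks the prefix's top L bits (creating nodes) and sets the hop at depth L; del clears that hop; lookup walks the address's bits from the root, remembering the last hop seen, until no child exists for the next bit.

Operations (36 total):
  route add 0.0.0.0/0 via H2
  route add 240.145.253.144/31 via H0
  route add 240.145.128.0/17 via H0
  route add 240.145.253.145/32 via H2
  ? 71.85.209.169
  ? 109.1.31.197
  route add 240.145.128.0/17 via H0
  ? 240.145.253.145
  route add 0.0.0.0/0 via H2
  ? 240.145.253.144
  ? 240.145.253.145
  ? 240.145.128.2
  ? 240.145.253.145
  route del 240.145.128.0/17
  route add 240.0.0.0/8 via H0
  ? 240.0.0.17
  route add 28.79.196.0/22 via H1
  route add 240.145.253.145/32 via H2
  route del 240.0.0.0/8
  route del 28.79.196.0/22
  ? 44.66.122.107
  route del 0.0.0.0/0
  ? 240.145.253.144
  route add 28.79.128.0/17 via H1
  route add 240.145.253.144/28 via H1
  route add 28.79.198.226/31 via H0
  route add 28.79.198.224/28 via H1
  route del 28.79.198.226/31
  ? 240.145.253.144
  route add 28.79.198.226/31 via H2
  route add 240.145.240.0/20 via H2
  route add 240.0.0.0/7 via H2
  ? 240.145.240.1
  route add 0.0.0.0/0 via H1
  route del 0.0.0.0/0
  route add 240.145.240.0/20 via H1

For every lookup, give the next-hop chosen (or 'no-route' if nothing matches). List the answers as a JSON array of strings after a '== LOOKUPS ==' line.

Apply in order:
  + 0.0.0.0/0 (H2) depth=0
  + 240.145.253.144/31 (H0) depth=31
  + 240.145.128.0/17 (H0) depth=17
  + 240.145.253.145/32 (H2) depth=32
  lookup 71.85.209.169: bits ε walk d0:H2 -> H2
  lookup 109.1.31.197: bits ε walk d0:H2 -> H2
  + 240.145.128.0/17 (H0) depth=17
  lookup 240.145.253.145: bits 11110000100100011111110110010001 walk d0:H2→d1:-→d2:-→d3:-→d4:-→d5:-→d6:-→d7:-→d8:-→d9:-→d10:-→d11:-→d12:-→d13:-→d14:-→d15:-→d16:-→d17:H0→d18:-→d19:-→d20:-→d21:-→d22:-→d23:-→d24:-→d25:-→d26:-→d27:-→d28:-→d29:-→d30:-→d31:H0→d32:H2 -> H2
  + 0.0.0.0/0 (H2) depth=0
  lookup 240.145.253.144: bits 1111000010010001111111011001000 walk d0:H2→d1:-→d2:-→d3:-→d4:-→d5:-→d6:-→d7:-→d8:-→d9:-→d10:-→d11:-→d12:-→d13:-→d14:-→d15:-→d16:-→d17:H0→d18:-→d19:-→d20:-→d21:-→d22:-→d23:-→d24:-→d25:-→d26:-→d27:-→d28:-→d29:-→d30:-→d31:H0 -> H0
  lookup 240.145.253.145: bits 11110000100100011111110110010001 walk d0:H2→d1:-→d2:-→d3:-→d4:-→d5:-→d6:-→d7:-→d8:-→d9:-→d10:-→d11:-→d12:-→d13:-→d14:-→d15:-→d16:-→d17:H0→d18:-→d19:-→d20:-→d21:-→d22:-→d23:-→d24:-→d25:-→d26:-→d27:-→d28:-→d29:-→d30:-→d31:H0→d32:H2 -> H2
  lookup 240.145.128.2: bits 11110000100100011 walk d0:H2→d1:-→d2:-→d3:-→d4:-→d5:-→d6:-→d7:-→d8:-→d9:-→d10:-→d11:-→d12:-→d13:-→d14:-→d15:-→d16:-→d17:H0 -> H0
  lookup 240.145.253.145: bits 11110000100100011111110110010001 walk d0:H2→d1:-→d2:-→d3:-→d4:-→d5:-→d6:-→d7:-→d8:-→d9:-→d10:-→d11:-→d12:-→d13:-→d14:-→d15:-→d16:-→d17:H0→d18:-→d19:-→d20:-→d21:-→d22:-→d23:-→d24:-→d25:-→d26:-→d27:-→d28:-→d29:-→d30:-→d31:H0→d32:H2 -> H2
  del 240.145.128.0/17 (clear depth 17)
  + 240.0.0.0/8 (H0) depth=8
  lookup 240.0.0.17: bits 11110000 walk d0:H2→d1:-→d2:-→d3:-→d4:-→d5:-→d6:-→d7:-→d8:H0 -> H0
  + 28.79.196.0/22 (H1) depth=22
  + 240.145.253.145/32 (H2) depth=32
  del 240.0.0.0/8 (clear depth 8)
  del 28.79.196.0/22 (clear depth 22)
  lookup 44.66.122.107: bits 00 walk d0:H2→d1:-→d2:- -> H2
  del 0.0.0.0/0 (clear depth 0)
  lookup 240.145.253.144: bits 1111000010010001111111011001000 walk d0:-→d1:-→d2:-→d3:-→d4:-→d5:-→d6:-→d7:-→d8:-→d9:-→d10:-→d11:-→d12:-→d13:-→d14:-→d15:-→d16:-→d17:-→d18:-→d19:-→d20:-→d21:-→d22:-→d23:-→d24:-→d25:-→d26:-→d27:-→d28:-→d29:-→d30:-→d31:H0 -> H0
  + 28.79.128.0/17 (H1) depth=17
  + 240.145.253.144/28 (H1) depth=28
  + 28.79.198.226/31 (H0) depth=31
  + 28.79.198.224/28 (H1) depth=28
  del 28.79.198.226/31 (clear depth 31)
  lookup 240.145.253.144: bits 1111000010010001111111011001000 walk d0:-→d1:-→d2:-→d3:-→d4:-→d5:-→d6:-→d7:-→d8:-→d9:-→d10:-→d11:-→d12:-→d13:-→d14:-→d15:-→d16:-→d17:-→d18:-→d19:-→d20:-→d21:-→d22:-→d23:-→d24:-→d25:-→d26:-→d27:-→d28:H1→d29:-→d30:-→d31:H0 -> H0
  + 28.79.198.226/31 (H2) depth=31
  + 240.145.240.0/20 (H2) depth=20
  + 240.0.0.0/7 (H2) depth=7
  lookup 240.145.240.1: bits 11110000100100011111 walk d0:-→d1:-→d2:-→d3:-→d4:-→d5:-→d6:-→d7:H2→d8:-→d9:-→d10:-→d11:-→d12:-→d13:-→d14:-→d15:-→d16:-→d17:-→d18:-→d19:-→d20:H2 -> H2
  + 0.0.0.0/0 (H1) depth=0
  del 0.0.0.0/0 (clear depth 0)
  + 240.145.240.0/20 (H1) depth=20

== LOOKUPS ==
["H2","H2","H2","H0","H2","H0","H2","H0","H2","H0","H0","H2"]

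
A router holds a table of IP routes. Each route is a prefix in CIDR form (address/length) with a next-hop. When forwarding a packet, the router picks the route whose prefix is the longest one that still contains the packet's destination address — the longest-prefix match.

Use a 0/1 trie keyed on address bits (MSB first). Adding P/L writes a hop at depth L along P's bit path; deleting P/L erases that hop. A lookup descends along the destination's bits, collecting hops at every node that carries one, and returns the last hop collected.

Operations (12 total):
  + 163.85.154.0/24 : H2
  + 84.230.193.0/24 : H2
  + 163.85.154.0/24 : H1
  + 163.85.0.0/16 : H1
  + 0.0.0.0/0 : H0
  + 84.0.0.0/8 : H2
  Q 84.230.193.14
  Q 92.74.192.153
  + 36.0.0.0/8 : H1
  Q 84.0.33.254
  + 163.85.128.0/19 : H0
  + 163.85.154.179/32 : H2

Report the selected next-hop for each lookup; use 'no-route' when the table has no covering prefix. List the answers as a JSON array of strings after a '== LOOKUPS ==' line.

Process each operation:
  + 163.85.154.0/24 (H2) depth=24
  + 84.230.193.0/24 (H2) depth=24
  + 163.85.154.0/24 (H1) depth=24
  + 163.85.0.0/16 (H1) depth=16
  + 0.0.0.0/0 (H0) depth=0
  + 84.0.0.0/8 (H2) depth=8
  Q 84.230.193.14: descend 010101001110011011000001 ; hops seen [H0,H2,H2] ; pick H2
  Q 92.74.192.153: descend 0101 ; hops seen [H0] ; pick H0
  + 36.0.0.0/8 (H1) depth=8
  Q 84.0.33.254: descend 01010100 ; hops seen [H0,H2] ; pick H2
  + 163.85.128.0/19 (H0) depth=19
  + 163.85.154.179/32 (H2) depth=32

== LOOKUPS ==
["H2","H0","H2"]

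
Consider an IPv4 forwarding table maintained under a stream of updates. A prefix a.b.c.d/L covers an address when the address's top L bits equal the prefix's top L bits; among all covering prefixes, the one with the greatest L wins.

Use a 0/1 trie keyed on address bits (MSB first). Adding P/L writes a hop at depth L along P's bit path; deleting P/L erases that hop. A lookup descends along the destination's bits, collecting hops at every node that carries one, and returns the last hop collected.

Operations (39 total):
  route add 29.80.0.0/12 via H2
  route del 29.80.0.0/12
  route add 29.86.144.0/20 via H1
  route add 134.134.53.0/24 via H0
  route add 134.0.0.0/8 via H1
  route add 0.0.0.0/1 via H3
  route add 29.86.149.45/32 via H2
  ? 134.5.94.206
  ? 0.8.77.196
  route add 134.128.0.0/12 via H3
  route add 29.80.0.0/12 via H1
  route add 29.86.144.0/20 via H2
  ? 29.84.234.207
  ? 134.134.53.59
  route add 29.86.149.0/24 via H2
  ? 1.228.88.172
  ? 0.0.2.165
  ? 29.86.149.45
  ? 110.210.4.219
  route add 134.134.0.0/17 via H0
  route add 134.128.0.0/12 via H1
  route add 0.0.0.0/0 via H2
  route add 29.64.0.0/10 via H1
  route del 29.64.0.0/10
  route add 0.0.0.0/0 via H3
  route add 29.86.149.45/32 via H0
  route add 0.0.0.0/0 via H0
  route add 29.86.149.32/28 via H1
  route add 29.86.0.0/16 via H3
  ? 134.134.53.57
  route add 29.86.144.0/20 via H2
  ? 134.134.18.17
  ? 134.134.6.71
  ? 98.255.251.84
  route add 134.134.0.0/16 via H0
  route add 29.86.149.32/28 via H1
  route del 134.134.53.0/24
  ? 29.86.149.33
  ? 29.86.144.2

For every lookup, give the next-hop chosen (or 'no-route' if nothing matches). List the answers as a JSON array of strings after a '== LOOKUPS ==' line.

Trace:
  + 29.80.0.0/12 (H2) depth=12
  del 29.80.0.0/12 (clear depth 12)
  + 29.86.144.0/20 (H1) depth=20
  + 134.134.53.0/24 (H0) depth=24
  + 134.0.0.0/8 (H1) depth=8
  + 0.0.0.0/1 (H3) depth=1
  + 29.86.149.45/32 (H2) depth=32
  lookup 134.5.94.206: bits 10000110 walk d0:-→d1:-→d2:-→d3:-→d4:-→d5:-→d6:-→d7:-→d8:H1 -> H1
  lookup 0.8.77.196: bits 000 walk d0:-→d1:H3→d2:-→d3:- -> H3
  + 134.128.0.0/12 (H3) depth=12
  + 29.80.0.0/12 (H1) depth=12
  + 29.86.144.0/20 (H2) depth=20
  lookup 29.84.234.207: bits 00011101010101 walk d0:-→d1:H3→d2:-→d3:-→d4:-→d5:-→d6:-→d7:-→d8:-→d9:-→d10:-→d11:-→d12:H1→d13:-→d14:- -> H1
  lookup 134.134.53.59: bits 100001101000011000110101 walk d0:-→d1:-→d2:-→d3:-→d4:-→d5:-→d6:-→d7:-→d8:H1→d9:-→d10:-→d11:-→d12:H3→d13:-→d14:-→d15:-→d16:-→d17:-→d18:-→d19:-→d20:-→d21:-→d22:-→d23:-→d24:H0 -> H0
  + 29.86.149.0/24 (H2) depth=24
  lookup 1.228.88.172: bits 000 walk d0:-→d1:H3→d2:-→d3:- -> H3
  lookup 0.0.2.165: bits 000 walk d0:-→d1:H3→d2:-→d3:- -> H3
  lookup 29.86.149.45: bits 00011101010101101001010100101101 walk d0:-→d1:H3→d2:-→d3:-→d4:-→d5:-→d6:-→d7:-→d8:-→d9:-→d10:-→d11:-→d12:H1→d13:-→d14:-→d15:-→d16:-→d17:-→d18:-→d19:-→d20:H2→d21:-→d22:-→d23:-→d24:H2→d25:-→d26:-→d27:-→d28:-→d29:-→d30:-→d31:-→d32:H2 -> H2
  lookup 110.210.4.219: bits 0 walk d0:-→d1:H3 -> H3
  + 134.134.0.0/17 (H0) depth=17
  + 134.128.0.0/12 (H1) depth=12
  + 0.0.0.0/0 (H2) depth=0
  + 29.64.0.0/10 (H1) depth=10
  del 29.64.0.0/10 (clear depth 10)
  + 0.0.0.0/0 (H3) depth=0
  + 29.86.149.45/32 (H0) depth=32
  + 0.0.0.0/0 (H0) depth=0
  + 29.86.149.32/28 (H1) depth=28
  + 29.86.0.0/16 (H3) depth=16
  lookup 134.134.53.57: bits 100001101000011000110101 walk d0:H0→d1:-→d2:-→d3:-→d4:-→d5:-→d6:-→d7:-→d8:H1→d9:-→d10:-→d11:-→d12:H1→d13:-→d14:-→d15:-→d16:-→d17:H0→d18:-→d19:-→d20:-→d21:-→d22:-→d23:-→d24:H0 -> H0
  + 29.86.144.0/20 (H2) depth=20
  lookup 134.134.18.17: bits 100001101000011000 walk d0:H0→d1:-→d2:-→d3:-→d4:-→d5:-→d6:-→d7:-→d8:H1→d9:-→d10:-→d11:-→d12:H1→d13:-→d14:-→d15:-→d16:-→d17:H0→d18:- -> H0
  lookup 134.134.6.71: bits 100001101000011000 walk d0:H0→d1:-→d2:-→d3:-→d4:-→d5:-→d6:-→d7:-→d8:H1→d9:-→d10:-→d11:-→d12:H1→d13:-→d14:-→d15:-→d16:-→d17:H0→d18:- -> H0
  lookup 98.255.251.84: bits 0 walk d0:H0→d1:H3 -> H3
  + 134.134.0.0/16 (H0) depth=16
  + 29.86.149.32/28 (H1) depth=28
  del 134.134.53.0/24 (clear depth 24)
  lookup 29.86.149.33: bits 0001110101010110100101010010 walk d0:H0→d1:H3→d2:-→d3:-→d4:-→d5:-→d6:-→d7:-→d8:-→d9:-→d10:-→d11:-→d12:H1→d13:-→d14:-→d15:-→d16:H3→d17:-→d18:-→d19:-→d20:H2→d21:-→d22:-→d23:-→d24:H2→d25:-→d26:-→d27:-→d28:H1 -> H1
  lookup 29.86.144.2: bits 000111010101011010010 walk d0:H0→d1:H3→d2:-→d3:-→d4:-→d5:-→d6:-→d7:-→d8:-→d9:-→d10:-→d11:-→d12:H1→d13:-→d14:-→d15:-→d16:H3→d17:-→d18:-→d19:-→d20:H2→d21:- -> H2

== LOOKUPS ==
["H1","H3","H1","H0","H3","H3","H2","H3","H0","H0","H0","H3","H1","H2"]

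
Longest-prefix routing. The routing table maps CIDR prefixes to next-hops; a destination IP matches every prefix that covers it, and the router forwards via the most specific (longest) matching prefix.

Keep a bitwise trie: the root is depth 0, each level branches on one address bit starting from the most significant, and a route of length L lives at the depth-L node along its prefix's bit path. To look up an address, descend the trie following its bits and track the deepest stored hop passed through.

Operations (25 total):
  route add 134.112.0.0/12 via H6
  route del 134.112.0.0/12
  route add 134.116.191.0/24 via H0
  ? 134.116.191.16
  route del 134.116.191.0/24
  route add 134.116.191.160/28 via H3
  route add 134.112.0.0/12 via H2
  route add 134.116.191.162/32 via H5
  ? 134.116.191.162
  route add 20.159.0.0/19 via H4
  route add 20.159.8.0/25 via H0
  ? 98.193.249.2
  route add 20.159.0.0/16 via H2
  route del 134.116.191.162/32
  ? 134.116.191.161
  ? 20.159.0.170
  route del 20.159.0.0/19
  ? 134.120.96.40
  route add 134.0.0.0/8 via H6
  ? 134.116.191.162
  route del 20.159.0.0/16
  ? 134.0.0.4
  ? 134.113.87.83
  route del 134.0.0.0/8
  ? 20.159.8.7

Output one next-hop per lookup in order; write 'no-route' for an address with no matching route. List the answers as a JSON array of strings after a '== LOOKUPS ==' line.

Process each operation:
  add 134.112.0.0/12 -> H6 at depth 12
  - 134.112.0.0/12 clear@12
  add 134.116.191.0/24 -> H0 at depth 24
  ? 134.116.191.16  path d0:-→d1:-→d2:-→d3:-→d4:-→d5:-→d6:-→d7:-→d8:-→d9:-→d10:-→d11:-→d12:-→d13:-→d14:-→d15:-→d16:-→d17:-→d18:-→d19:-→d20:-→d21:-→d22:-→d23:-→d24:H0  best=H0
  - 134.116.191.0/24 clear@24
  add 134.116.191.160/28 -> H3 at depth 28
  add 134.112.0.0/12 -> H2 at depth 12
  add 134.116.191.162/32 -> H5 at depth 32
  ? 134.116.191.162  path d0:-→d1:-→d2:-→d3:-→d4:-→d5:-→d6:-→d7:-→d8:-→d9:-→d10:-→d11:-→d12:H2→d13:-→d14:-→d15:-→d16:-→d17:-→d18:-→d19:-→d20:-→d21:-→d22:-→d23:-→d24:-→d25:-→d26:-→d27:-→d28:H3→d29:-→d30:-→d31:-→d32:H5  best=H5
  add 20.159.0.0/19 -> H4 at depth 19
  add 20.159.8.0/25 -> H0 at depth 25
  ? 98.193.249.2  path d0:-→d1:-  best=no-route
  add 20.159.0.0/16 -> H2 at depth 16
  - 134.116.191.162/32 clear@32
  ? 134.116.191.161  path d0:-→d1:-→d2:-→d3:-→d4:-→d5:-→d6:-→d7:-→d8:-→d9:-→d10:-→d11:-→d12:H2→d13:-→d14:-→d15:-→d16:-→d17:-→d18:-→d19:-→d20:-→d21:-→d22:-→d23:-→d24:-→d25:-→d26:-→d27:-→d28:H3→d29:-→d30:-  best=H3
  ? 20.159.0.170  path d0:-→d1:-→d2:-→d3:-→d4:-→d5:-→d6:-→d7:-→d8:-→d9:-→d10:-→d11:-→d12:-→d13:-→d14:-→d15:-→d16:H2→d17:-→d18:-→d19:H4→d20:-  best=H4
  - 20.159.0.0/19 clear@19
  ? 134.120.96.40  path d0:-→d1:-→d2:-→d3:-→d4:-→d5:-→d6:-→d7:-→d8:-→d9:-→d10:-→d11:-→d12:H2  best=H2
  add 134.0.0.0/8 -> H6 at depth 8
  ? 134.116.191.162  path d0:-→d1:-→d2:-→d3:-→d4:-→d5:-→d6:-→d7:-→d8:H6→d9:-→d10:-→d11:-→d12:H2→d13:-→d14:-→d15:-→d16:-→d17:-→d18:-→d19:-→d20:-→d21:-→d22:-→d23:-→d24:-→d25:-→d26:-→d27:-→d28:H3→d29:-→d30:-→d31:-→d32:-  best=H3
  - 20.159.0.0/16 clear@16
  ? 134.0.0.4  path d0:-→d1:-→d2:-→d3:-→d4:-→d5:-→d6:-→d7:-→d8:H6→d9:-  best=H6
  ? 134.113.87.83  path d0:-→d1:-→d2:-→d3:-→d4:-→d5:-→d6:-→d7:-→d8:H6→d9:-→d10:-→d11:-→d12:H2→d13:-  best=H2
  - 134.0.0.0/8 clear@8
  ? 20.159.8.7  path d0:-→d1:-→d2:-→d3:-→d4:-→d5:-→d6:-→d7:-→d8:-→d9:-→d10:-→d11:-→d12:-→d13:-→d14:-→d15:-→d16:-→d17:-→d18:-→d19:-→d20:-→d21:-→d22:-→d23:-→d24:-→d25:H0  best=H0

== LOOKUPS ==
["H0","H5","no-route","H3","H4","H2","H3","H6","H2","H0"]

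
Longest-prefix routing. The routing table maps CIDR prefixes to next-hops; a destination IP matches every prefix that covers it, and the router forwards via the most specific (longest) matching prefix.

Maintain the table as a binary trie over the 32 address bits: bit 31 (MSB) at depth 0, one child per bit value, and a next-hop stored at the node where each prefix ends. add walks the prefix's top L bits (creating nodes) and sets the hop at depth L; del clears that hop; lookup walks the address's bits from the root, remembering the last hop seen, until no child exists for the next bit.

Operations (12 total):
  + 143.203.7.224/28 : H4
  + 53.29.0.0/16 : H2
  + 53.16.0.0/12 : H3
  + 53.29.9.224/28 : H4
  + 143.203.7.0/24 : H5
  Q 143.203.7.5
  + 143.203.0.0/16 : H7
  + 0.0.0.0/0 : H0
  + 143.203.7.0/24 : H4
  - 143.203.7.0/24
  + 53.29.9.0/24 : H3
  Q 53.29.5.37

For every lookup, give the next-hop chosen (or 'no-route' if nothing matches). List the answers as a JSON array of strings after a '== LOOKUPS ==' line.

Trace:
  + 143.203.7.224/28 (H4) depth=28
  + 53.29.0.0/16 (H2) depth=16
  + 53.16.0.0/12 (H3) depth=12
  + 53.29.9.224/28 (H4) depth=28
  + 143.203.7.0/24 (H5) depth=24
  lookup 143.203.7.5: bits 100011111100101100000111 walk d0:-→d1:-→d2:-→d3:-→d4:-→d5:-→d6:-→d7:-→d8:-→d9:-→d10:-→d11:-→d12:-→d13:-→d14:-→d15:-→d16:-→d17:-→d18:-→d19:-→d20:-→d21:-→d22:-→d23:-→d24:H5 -> H5
  + 143.203.0.0/16 (H7) depth=16
  + 0.0.0.0/0 (H0) depth=0
  + 143.203.7.0/24 (H4) depth=24
  - 143.203.7.0/24 clear@24
  + 53.29.9.0/24 (H3) depth=24
  lookup 53.29.5.37: bits 00110101000111010000 walk d0:H0→d1:-→d2:-→d3:-→d4:-→d5:-→d6:-→d7:-→d8:-→d9:-→d10:-→d11:-→d12:H3→d13:-→d14:-→d15:-→d16:H2→d17:-→d18:-→d19:-→d20:- -> H2

== LOOKUPS ==
["H5","H2"]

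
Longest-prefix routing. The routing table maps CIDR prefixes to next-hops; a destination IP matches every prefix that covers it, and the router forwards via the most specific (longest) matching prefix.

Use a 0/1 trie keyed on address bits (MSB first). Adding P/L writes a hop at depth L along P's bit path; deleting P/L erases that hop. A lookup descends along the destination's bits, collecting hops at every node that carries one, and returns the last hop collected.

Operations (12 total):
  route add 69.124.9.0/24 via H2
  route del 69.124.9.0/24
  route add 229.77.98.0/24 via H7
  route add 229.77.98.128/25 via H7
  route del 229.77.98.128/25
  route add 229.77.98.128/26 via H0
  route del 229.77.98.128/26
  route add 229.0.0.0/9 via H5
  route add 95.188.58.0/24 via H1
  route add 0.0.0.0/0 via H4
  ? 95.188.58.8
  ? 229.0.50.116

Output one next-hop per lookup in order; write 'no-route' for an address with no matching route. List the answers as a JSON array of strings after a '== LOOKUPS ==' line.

Process each operation:
  + 69.124.9.0/24 (H2) depth=24
  del 69.124.9.0/24 (clear depth 24)
  + 229.77.98.0/24 (H7) depth=24
  + 229.77.98.128/25 (H7) depth=25
  del 229.77.98.128/25 (clear depth 25)
  + 229.77.98.128/26 (H0) depth=26
  del 229.77.98.128/26 (clear depth 26)
  + 229.0.0.0/9 (H5) depth=9
  + 95.188.58.0/24 (H1) depth=24
  + 0.0.0.0/0 (H4) depth=0
  lookup 95.188.58.8: bits 010111111011110000111010 walk d0:H4→d1:-→d2:-→d3:-→d4:-→d5:-→d6:-→d7:-→d8:-→d9:-→d10:-→d11:-→d12:-→d13:-→d14:-→d15:-→d16:-→d17:-→d18:-→d19:-→d20:-→d21:-→d22:-→d23:-→d24:H1 -> H1
  lookup 229.0.50.116: bits 111001010 walk d0:H4→d1:-→d2:-→d3:-→d4:-→d5:-→d6:-→d7:-→d8:-→d9:H5 -> H5

== LOOKUPS ==
["H1","H5"]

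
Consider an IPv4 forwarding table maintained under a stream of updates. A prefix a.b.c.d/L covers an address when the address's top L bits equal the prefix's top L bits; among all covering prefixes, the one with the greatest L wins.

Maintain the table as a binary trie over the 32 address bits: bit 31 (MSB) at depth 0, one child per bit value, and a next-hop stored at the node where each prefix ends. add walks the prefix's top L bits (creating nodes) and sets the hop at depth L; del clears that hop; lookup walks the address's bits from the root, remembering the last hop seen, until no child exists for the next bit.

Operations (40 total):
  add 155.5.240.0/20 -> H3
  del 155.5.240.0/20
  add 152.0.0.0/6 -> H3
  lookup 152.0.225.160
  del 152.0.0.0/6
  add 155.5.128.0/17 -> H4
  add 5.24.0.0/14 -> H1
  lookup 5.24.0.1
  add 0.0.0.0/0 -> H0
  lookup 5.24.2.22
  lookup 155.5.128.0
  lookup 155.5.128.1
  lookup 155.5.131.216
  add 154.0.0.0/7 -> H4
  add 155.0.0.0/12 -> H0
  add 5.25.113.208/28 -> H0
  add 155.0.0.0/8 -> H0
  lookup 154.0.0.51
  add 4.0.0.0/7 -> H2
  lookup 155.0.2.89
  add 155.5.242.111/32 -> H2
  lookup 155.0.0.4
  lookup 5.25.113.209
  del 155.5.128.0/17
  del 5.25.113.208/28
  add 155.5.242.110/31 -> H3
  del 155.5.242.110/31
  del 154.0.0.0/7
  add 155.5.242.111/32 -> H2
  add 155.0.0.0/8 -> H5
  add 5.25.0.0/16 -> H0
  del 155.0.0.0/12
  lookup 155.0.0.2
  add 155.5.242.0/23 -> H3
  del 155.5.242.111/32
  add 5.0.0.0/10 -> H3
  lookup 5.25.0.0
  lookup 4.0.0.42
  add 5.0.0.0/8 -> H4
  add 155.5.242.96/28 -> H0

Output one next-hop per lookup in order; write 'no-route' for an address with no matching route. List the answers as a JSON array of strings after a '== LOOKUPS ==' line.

Process each operation:
  + 155.5.240.0/20 (H3) depth=20
  del 155.5.240.0/20 (clear depth 20)
  + 152.0.0.0/6 (H3) depth=6
  lookup 152.0.225.160: bits 100110 walk d0:-→d1:-→d2:-→d3:-→d4:-→d5:-→d6:H3 -> H3
  del 152.0.0.0/6 (clear depth 6)
  + 155.5.128.0/17 (H4) depth=17
  + 5.24.0.0/14 (H1) depth=14
  lookup 5.24.0.1: bits 00000101000110 walk d0:-→d1:-→d2:-→d3:-→d4:-→d5:-→d6:-→d7:-→d8:-→d9:-→d10:-→d11:-→d12:-→d13:-→d14:H1 -> H1
  + 0.0.0.0/0 (H0) depth=0
  lookup 5.24.2.22: bits 00000101000110 walk d0:H0→d1:-→d2:-→d3:-→d4:-→d5:-→d6:-→d7:-→d8:-→d9:-→d10:-→d11:-→d12:-→d13:-→d14:H1 -> H1
  lookup 155.5.128.0: bits 10011011000001011 walk d0:H0→d1:-→d2:-→d3:-→d4:-→d5:-→d6:-→d7:-→d8:-→d9:-→d10:-→d11:-→d12:-→d13:-→d14:-→d15:-→d16:-→d17:H4 -> H4
  lookup 155.5.128.1: bits 10011011000001011 walk d0:H0→d1:-→d2:-→d3:-→d4:-→d5:-→d6:-→d7:-→d8:-→d9:-→d10:-→d11:-→d12:-→d13:-→d14:-→d15:-→d16:-→d17:H4 -> H4
  lookup 155.5.131.216: bits 10011011000001011 walk d0:H0→d1:-→d2:-→d3:-→d4:-→d5:-→d6:-→d7:-→d8:-→d9:-→d10:-→d11:-→d12:-→d13:-→d14:-→d15:-→d16:-→d17:H4 -> H4
  + 154.0.0.0/7 (H4) depth=7
  + 155.0.0.0/12 (H0) depth=12
  + 5.25.113.208/28 (H0) depth=28
  + 155.0.0.0/8 (H0) depth=8
  lookup 154.0.0.51: bits 1001101 walk d0:H0→d1:-→d2:-→d3:-→d4:-→d5:-→d6:-→d7:H4 -> H4
  + 4.0.0.0/7 (H2) depth=7
  lookup 155.0.2.89: bits 1001101100000 walk d0:H0→d1:-→d2:-→d3:-→d4:-→d5:-→d6:-→d7:H4→d8:H0→d9:-→d10:-→d11:-→d12:H0→d13:- -> H0
  + 155.5.242.111/32 (H2) depth=32
  lookup 155.0.0.4: bits 1001101100000 walk d0:H0→d1:-→d2:-→d3:-→d4:-→d5:-→d6:-→d7:H4→d8:H0→d9:-→d10:-→d11:-→d12:H0→d13:- -> H0
  lookup 5.25.113.209: bits 0000010100011001011100011101 walk d0:H0→d1:-→d2:-→d3:-→d4:-→d5:-→d6:-→d7:H2→d8:-→d9:-→d10:-→d11:-→d12:-→d13:-→d14:H1→d15:-→d16:-→d17:-→d18:-→d19:-→d20:-→d21:-→d22:-→d23:-→d24:-→d25:-→d26:-→d27:-→d28:H0 -> H0
  del 155.5.128.0/17 (clear depth 17)
  del 5.25.113.208/28 (clear depth 28)
  + 155.5.242.110/31 (H3) depth=31
  del 155.5.242.110/31 (clear depth 31)
  del 154.0.0.0/7 (clear depth 7)
  + 155.5.242.111/32 (H2) depth=32
  + 155.0.0.0/8 (H5) depth=8
  + 5.25.0.0/16 (H0) depth=16
  del 155.0.0.0/12 (clear depth 12)
  lookup 155.0.0.2: bits 1001101100000 walk d0:H0→d1:-→d2:-→d3:-→d4:-→d5:-→d6:-→d7:-→d8:H5→d9:-→d10:-→d11:-→d12:-→d13:- -> H5
  + 155.5.242.0/23 (H3) depth=23
  del 155.5.242.111/32 (clear depth 32)
  + 5.0.0.0/10 (H3) depth=10
  lookup 5.25.0.0: bits 00000101000110010 walk d0:H0→d1:-→d2:-→d3:-→d4:-→d5:-→d6:-→d7:H2→d8:-→d9:-→d10:H3→d11:-→d12:-→d13:-→d14:H1→d15:-→d16:H0→d17:- -> H0
  lookup 4.0.0.42: bits 0000010 walk d0:H0→d1:-→d2:-→d3:-→d4:-→d5:-→d6:-→d7:H2 -> H2
  + 5.0.0.0/8 (H4) depth=8
  + 155.5.242.96/28 (H0) depth=28

== LOOKUPS ==
["H3","H1","H1","H4","H4","H4","H4","H0","H0","H0","H5","H0","H2"]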